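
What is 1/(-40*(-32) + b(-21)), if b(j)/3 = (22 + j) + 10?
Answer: 1/1313 ≈ 0.00076161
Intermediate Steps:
b(j) = 96 + 3*j (b(j) = 3*((22 + j) + 10) = 3*(32 + j) = 96 + 3*j)
1/(-40*(-32) + b(-21)) = 1/(-40*(-32) + (96 + 3*(-21))) = 1/(1280 + (96 - 63)) = 1/(1280 + 33) = 1/1313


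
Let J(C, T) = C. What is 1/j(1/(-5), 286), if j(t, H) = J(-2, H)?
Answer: -½ ≈ -0.50000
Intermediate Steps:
j(t, H) = -2
1/j(1/(-5), 286) = 1/(-2) = -½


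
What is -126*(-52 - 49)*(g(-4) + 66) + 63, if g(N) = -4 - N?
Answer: 839979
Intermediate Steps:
-126*(-52 - 49)*(g(-4) + 66) + 63 = -126*(-52 - 49)*((-4 - 1*(-4)) + 66) + 63 = -(-12726)*((-4 + 4) + 66) + 63 = -(-12726)*(0 + 66) + 63 = -(-12726)*66 + 63 = -126*(-6666) + 63 = 839916 + 63 = 839979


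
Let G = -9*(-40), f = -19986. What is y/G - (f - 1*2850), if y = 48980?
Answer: 413497/18 ≈ 22972.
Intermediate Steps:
G = 360
y/G - (f - 1*2850) = 48980/360 - (-19986 - 1*2850) = 48980*(1/360) - (-19986 - 2850) = 2449/18 - 1*(-22836) = 2449/18 + 22836 = 413497/18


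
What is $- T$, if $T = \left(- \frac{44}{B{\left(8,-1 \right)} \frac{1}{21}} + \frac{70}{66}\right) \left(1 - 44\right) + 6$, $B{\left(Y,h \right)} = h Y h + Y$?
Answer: $- \frac{322561}{132} \approx -2443.6$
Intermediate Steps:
$B{\left(Y,h \right)} = Y + Y h^{2}$ ($B{\left(Y,h \right)} = Y h h + Y = Y h^{2} + Y = Y + Y h^{2}$)
$T = \frac{322561}{132}$ ($T = \left(- \frac{44}{8 \left(1 + \left(-1\right)^{2}\right) \frac{1}{21}} + \frac{70}{66}\right) \left(1 - 44\right) + 6 = \left(- \frac{44}{8 \left(1 + 1\right) \frac{1}{21}} + 70 \cdot \frac{1}{66}\right) \left(1 - 44\right) + 6 = \left(- \frac{44}{8 \cdot 2 \cdot \frac{1}{21}} + \frac{35}{33}\right) \left(-43\right) + 6 = \left(- \frac{44}{16 \cdot \frac{1}{21}} + \frac{35}{33}\right) \left(-43\right) + 6 = \left(- \frac{44}{\frac{16}{21}} + \frac{35}{33}\right) \left(-43\right) + 6 = \left(\left(-44\right) \frac{21}{16} + \frac{35}{33}\right) \left(-43\right) + 6 = \left(- \frac{231}{4} + \frac{35}{33}\right) \left(-43\right) + 6 = \left(- \frac{7483}{132}\right) \left(-43\right) + 6 = \frac{321769}{132} + 6 = \frac{322561}{132} \approx 2443.6$)
$- T = \left(-1\right) \frac{322561}{132} = - \frac{322561}{132}$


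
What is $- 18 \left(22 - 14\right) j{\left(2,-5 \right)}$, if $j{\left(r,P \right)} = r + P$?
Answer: $432$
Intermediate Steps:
$j{\left(r,P \right)} = P + r$
$- 18 \left(22 - 14\right) j{\left(2,-5 \right)} = - 18 \left(22 - 14\right) \left(-5 + 2\right) = - 18 \cdot 8 \left(-3\right) = \left(-18\right) \left(-24\right) = 432$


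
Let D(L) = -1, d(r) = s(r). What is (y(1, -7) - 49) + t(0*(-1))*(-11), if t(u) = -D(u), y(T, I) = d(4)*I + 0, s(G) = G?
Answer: -88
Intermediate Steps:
d(r) = r
y(T, I) = 4*I (y(T, I) = 4*I + 0 = 4*I)
t(u) = 1 (t(u) = -1*(-1) = 1)
(y(1, -7) - 49) + t(0*(-1))*(-11) = (4*(-7) - 49) + 1*(-11) = (-28 - 49) - 11 = -77 - 11 = -88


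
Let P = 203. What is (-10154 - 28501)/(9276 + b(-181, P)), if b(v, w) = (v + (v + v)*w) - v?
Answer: 7731/12842 ≈ 0.60201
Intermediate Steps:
b(v, w) = 2*v*w (b(v, w) = (v + (2*v)*w) - v = (v + 2*v*w) - v = 2*v*w)
(-10154 - 28501)/(9276 + b(-181, P)) = (-10154 - 28501)/(9276 + 2*(-181)*203) = -38655/(9276 - 73486) = -38655/(-64210) = -38655*(-1/64210) = 7731/12842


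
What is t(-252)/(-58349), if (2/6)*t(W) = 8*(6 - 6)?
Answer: 0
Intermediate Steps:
t(W) = 0 (t(W) = 3*(8*(6 - 6)) = 3*(8*0) = 3*0 = 0)
t(-252)/(-58349) = 0/(-58349) = 0*(-1/58349) = 0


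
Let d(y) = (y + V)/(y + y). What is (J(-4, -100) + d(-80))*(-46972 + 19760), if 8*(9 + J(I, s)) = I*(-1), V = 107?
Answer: 9435761/40 ≈ 2.3589e+5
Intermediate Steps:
J(I, s) = -9 - I/8 (J(I, s) = -9 + (I*(-1))/8 = -9 + (-I)/8 = -9 - I/8)
d(y) = (107 + y)/(2*y) (d(y) = (y + 107)/(y + y) = (107 + y)/((2*y)) = (107 + y)*(1/(2*y)) = (107 + y)/(2*y))
(J(-4, -100) + d(-80))*(-46972 + 19760) = ((-9 - ⅛*(-4)) + (½)*(107 - 80)/(-80))*(-46972 + 19760) = ((-9 + ½) + (½)*(-1/80)*27)*(-27212) = (-17/2 - 27/160)*(-27212) = -1387/160*(-27212) = 9435761/40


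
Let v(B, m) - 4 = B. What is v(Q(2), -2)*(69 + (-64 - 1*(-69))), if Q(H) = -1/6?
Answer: 851/3 ≈ 283.67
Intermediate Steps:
Q(H) = -⅙ (Q(H) = -1*⅙ = -⅙)
v(B, m) = 4 + B
v(Q(2), -2)*(69 + (-64 - 1*(-69))) = (4 - ⅙)*(69 + (-64 - 1*(-69))) = 23*(69 + (-64 + 69))/6 = 23*(69 + 5)/6 = (23/6)*74 = 851/3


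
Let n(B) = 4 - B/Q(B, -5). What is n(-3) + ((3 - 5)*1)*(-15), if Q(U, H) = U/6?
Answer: 28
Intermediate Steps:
Q(U, H) = U/6 (Q(U, H) = U*(1/6) = U/6)
n(B) = -2 (n(B) = 4 - B/(B/6) = 4 - B*6/B = 4 - 1*6 = 4 - 6 = -2)
n(-3) + ((3 - 5)*1)*(-15) = -2 + ((3 - 5)*1)*(-15) = -2 - 2*1*(-15) = -2 - 2*(-15) = -2 + 30 = 28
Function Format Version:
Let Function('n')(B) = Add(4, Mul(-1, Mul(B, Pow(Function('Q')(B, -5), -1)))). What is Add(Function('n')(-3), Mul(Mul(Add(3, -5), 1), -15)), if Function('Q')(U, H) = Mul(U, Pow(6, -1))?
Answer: 28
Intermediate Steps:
Function('Q')(U, H) = Mul(Rational(1, 6), U) (Function('Q')(U, H) = Mul(U, Rational(1, 6)) = Mul(Rational(1, 6), U))
Function('n')(B) = -2 (Function('n')(B) = Add(4, Mul(-1, Mul(B, Pow(Mul(Rational(1, 6), B), -1)))) = Add(4, Mul(-1, Mul(B, Mul(6, Pow(B, -1))))) = Add(4, Mul(-1, 6)) = Add(4, -6) = -2)
Add(Function('n')(-3), Mul(Mul(Add(3, -5), 1), -15)) = Add(-2, Mul(Mul(Add(3, -5), 1), -15)) = Add(-2, Mul(Mul(-2, 1), -15)) = Add(-2, Mul(-2, -15)) = Add(-2, 30) = 28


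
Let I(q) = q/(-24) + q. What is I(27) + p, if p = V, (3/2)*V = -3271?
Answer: -51715/24 ≈ -2154.8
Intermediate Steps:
V = -6542/3 (V = (2/3)*(-3271) = -6542/3 ≈ -2180.7)
I(q) = 23*q/24 (I(q) = q*(-1/24) + q = -q/24 + q = 23*q/24)
p = -6542/3 ≈ -2180.7
I(27) + p = (23/24)*27 - 6542/3 = 207/8 - 6542/3 = -51715/24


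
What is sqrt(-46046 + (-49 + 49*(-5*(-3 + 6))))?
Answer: I*sqrt(46830) ≈ 216.4*I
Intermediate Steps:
sqrt(-46046 + (-49 + 49*(-5*(-3 + 6)))) = sqrt(-46046 + (-49 + 49*(-5*3))) = sqrt(-46046 + (-49 + 49*(-15))) = sqrt(-46046 + (-49 - 735)) = sqrt(-46046 - 784) = sqrt(-46830) = I*sqrt(46830)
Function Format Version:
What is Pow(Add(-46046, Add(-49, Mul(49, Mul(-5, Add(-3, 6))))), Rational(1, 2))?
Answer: Mul(I, Pow(46830, Rational(1, 2))) ≈ Mul(216.40, I)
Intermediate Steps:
Pow(Add(-46046, Add(-49, Mul(49, Mul(-5, Add(-3, 6))))), Rational(1, 2)) = Pow(Add(-46046, Add(-49, Mul(49, Mul(-5, 3)))), Rational(1, 2)) = Pow(Add(-46046, Add(-49, Mul(49, -15))), Rational(1, 2)) = Pow(Add(-46046, Add(-49, -735)), Rational(1, 2)) = Pow(Add(-46046, -784), Rational(1, 2)) = Pow(-46830, Rational(1, 2)) = Mul(I, Pow(46830, Rational(1, 2)))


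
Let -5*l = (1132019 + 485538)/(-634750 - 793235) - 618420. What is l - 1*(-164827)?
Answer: 2059948519232/7139925 ≈ 2.8851e+5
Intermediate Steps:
l = 883096101257/7139925 (l = -((1132019 + 485538)/(-634750 - 793235) - 618420)/5 = -(1617557/(-1427985) - 618420)/5 = -(1617557*(-1/1427985) - 618420)/5 = -(-1617557/1427985 - 618420)/5 = -⅕*(-883096101257/1427985) = 883096101257/7139925 ≈ 1.2368e+5)
l - 1*(-164827) = 883096101257/7139925 - 1*(-164827) = 883096101257/7139925 + 164827 = 2059948519232/7139925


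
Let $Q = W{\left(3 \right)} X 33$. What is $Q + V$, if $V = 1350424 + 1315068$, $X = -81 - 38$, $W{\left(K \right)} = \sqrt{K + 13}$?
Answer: $2649784$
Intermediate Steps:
$W{\left(K \right)} = \sqrt{13 + K}$
$X = -119$
$Q = -15708$ ($Q = \sqrt{13 + 3} \left(-119\right) 33 = \sqrt{16} \left(-119\right) 33 = 4 \left(-119\right) 33 = \left(-476\right) 33 = -15708$)
$V = 2665492$
$Q + V = -15708 + 2665492 = 2649784$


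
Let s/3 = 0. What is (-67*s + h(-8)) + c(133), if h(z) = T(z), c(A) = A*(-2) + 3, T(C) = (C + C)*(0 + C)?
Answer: -135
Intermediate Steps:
s = 0 (s = 3*0 = 0)
T(C) = 2*C² (T(C) = (2*C)*C = 2*C²)
c(A) = 3 - 2*A (c(A) = -2*A + 3 = 3 - 2*A)
h(z) = 2*z²
(-67*s + h(-8)) + c(133) = (-67*0 + 2*(-8)²) + (3 - 2*133) = (0 + 2*64) + (3 - 266) = (0 + 128) - 263 = 128 - 263 = -135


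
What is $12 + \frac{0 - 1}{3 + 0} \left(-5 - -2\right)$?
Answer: $13$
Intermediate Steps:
$12 + \frac{0 - 1}{3 + 0} \left(-5 - -2\right) = 12 + - \frac{1}{3} \left(-5 + 2\right) = 12 + \left(-1\right) \frac{1}{3} \left(-3\right) = 12 - -1 = 12 + 1 = 13$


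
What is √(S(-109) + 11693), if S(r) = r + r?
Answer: 15*√51 ≈ 107.12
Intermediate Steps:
S(r) = 2*r
√(S(-109) + 11693) = √(2*(-109) + 11693) = √(-218 + 11693) = √11475 = 15*√51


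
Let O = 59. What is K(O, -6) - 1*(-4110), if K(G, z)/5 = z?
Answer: 4080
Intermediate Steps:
K(G, z) = 5*z
K(O, -6) - 1*(-4110) = 5*(-6) - 1*(-4110) = -30 + 4110 = 4080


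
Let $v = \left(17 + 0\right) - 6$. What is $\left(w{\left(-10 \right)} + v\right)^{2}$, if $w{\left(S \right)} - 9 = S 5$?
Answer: $900$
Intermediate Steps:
$w{\left(S \right)} = 9 + 5 S$ ($w{\left(S \right)} = 9 + S 5 = 9 + 5 S$)
$v = 11$ ($v = 17 - 6 = 11$)
$\left(w{\left(-10 \right)} + v\right)^{2} = \left(\left(9 + 5 \left(-10\right)\right) + 11\right)^{2} = \left(\left(9 - 50\right) + 11\right)^{2} = \left(-41 + 11\right)^{2} = \left(-30\right)^{2} = 900$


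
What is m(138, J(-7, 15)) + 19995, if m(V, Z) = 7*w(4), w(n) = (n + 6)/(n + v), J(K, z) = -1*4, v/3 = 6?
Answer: 219980/11 ≈ 19998.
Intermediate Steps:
v = 18 (v = 3*6 = 18)
J(K, z) = -4
w(n) = (6 + n)/(18 + n) (w(n) = (n + 6)/(n + 18) = (6 + n)/(18 + n))
m(V, Z) = 35/11 (m(V, Z) = 7*((6 + 4)/(18 + 4)) = 7*(10/22) = 7*((1/22)*10) = 7*(5/11) = 35/11)
m(138, J(-7, 15)) + 19995 = 35/11 + 19995 = 219980/11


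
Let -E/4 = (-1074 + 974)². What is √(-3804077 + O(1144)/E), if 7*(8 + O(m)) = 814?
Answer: I*√7455990925306/1400 ≈ 1950.4*I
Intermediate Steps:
E = -40000 (E = -4*(-1074 + 974)² = -4*(-100)² = -4*10000 = -40000)
O(m) = 758/7 (O(m) = -8 + (⅐)*814 = -8 + 814/7 = 758/7)
√(-3804077 + O(1144)/E) = √(-3804077 + (758/7)/(-40000)) = √(-3804077 + (758/7)*(-1/40000)) = √(-3804077 - 379/140000) = √(-532570780379/140000) = I*√7455990925306/1400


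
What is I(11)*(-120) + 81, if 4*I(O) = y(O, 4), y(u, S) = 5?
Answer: -69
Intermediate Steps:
I(O) = 5/4 (I(O) = (¼)*5 = 5/4)
I(11)*(-120) + 81 = (5/4)*(-120) + 81 = -150 + 81 = -69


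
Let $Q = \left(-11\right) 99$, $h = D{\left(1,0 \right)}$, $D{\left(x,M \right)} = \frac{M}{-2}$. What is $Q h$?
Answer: $0$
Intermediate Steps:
$D{\left(x,M \right)} = - \frac{M}{2}$ ($D{\left(x,M \right)} = M \left(- \frac{1}{2}\right) = - \frac{M}{2}$)
$h = 0$ ($h = \left(- \frac{1}{2}\right) 0 = 0$)
$Q = -1089$
$Q h = \left(-1089\right) 0 = 0$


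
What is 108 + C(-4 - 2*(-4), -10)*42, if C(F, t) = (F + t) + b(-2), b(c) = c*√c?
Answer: -144 - 84*I*√2 ≈ -144.0 - 118.79*I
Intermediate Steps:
b(c) = c^(3/2)
C(F, t) = F + t - 2*I*√2 (C(F, t) = (F + t) + (-2)^(3/2) = (F + t) - 2*I*√2 = F + t - 2*I*√2)
108 + C(-4 - 2*(-4), -10)*42 = 108 + ((-4 - 2*(-4)) - 10 - 2*I*√2)*42 = 108 + ((-4 + 8) - 10 - 2*I*√2)*42 = 108 + (4 - 10 - 2*I*√2)*42 = 108 + (-6 - 2*I*√2)*42 = 108 + (-252 - 84*I*√2) = -144 - 84*I*√2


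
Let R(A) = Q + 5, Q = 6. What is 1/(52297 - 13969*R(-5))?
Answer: -1/101362 ≈ -9.8656e-6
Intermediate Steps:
R(A) = 11 (R(A) = 6 + 5 = 11)
1/(52297 - 13969*R(-5)) = 1/(52297 - 13969*11) = 1/(52297 - 153659) = 1/(-101362) = -1/101362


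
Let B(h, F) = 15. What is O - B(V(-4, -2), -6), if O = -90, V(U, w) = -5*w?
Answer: -105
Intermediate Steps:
O - B(V(-4, -2), -6) = -90 - 1*15 = -90 - 15 = -105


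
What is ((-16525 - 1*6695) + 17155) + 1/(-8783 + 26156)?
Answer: -105367244/17373 ≈ -6065.0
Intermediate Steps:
((-16525 - 1*6695) + 17155) + 1/(-8783 + 26156) = ((-16525 - 6695) + 17155) + 1/17373 = (-23220 + 17155) + 1/17373 = -6065 + 1/17373 = -105367244/17373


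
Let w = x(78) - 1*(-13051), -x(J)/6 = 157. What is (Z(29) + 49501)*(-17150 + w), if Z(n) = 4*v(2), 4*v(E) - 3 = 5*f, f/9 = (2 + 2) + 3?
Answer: -251137579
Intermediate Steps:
f = 63 (f = 9*((2 + 2) + 3) = 9*(4 + 3) = 9*7 = 63)
x(J) = -942 (x(J) = -6*157 = -942)
w = 12109 (w = -942 - 1*(-13051) = -942 + 13051 = 12109)
v(E) = 159/2 (v(E) = ¾ + (5*63)/4 = ¾ + (¼)*315 = ¾ + 315/4 = 159/2)
Z(n) = 318 (Z(n) = 4*(159/2) = 318)
(Z(29) + 49501)*(-17150 + w) = (318 + 49501)*(-17150 + 12109) = 49819*(-5041) = -251137579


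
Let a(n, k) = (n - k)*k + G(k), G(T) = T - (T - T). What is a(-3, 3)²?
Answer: 225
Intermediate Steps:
G(T) = T (G(T) = T - 1*0 = T + 0 = T)
a(n, k) = k + k*(n - k) (a(n, k) = (n - k)*k + k = k*(n - k) + k = k + k*(n - k))
a(-3, 3)² = (3*(1 - 3 - 1*3))² = (3*(1 - 3 - 3))² = (3*(-5))² = (-15)² = 225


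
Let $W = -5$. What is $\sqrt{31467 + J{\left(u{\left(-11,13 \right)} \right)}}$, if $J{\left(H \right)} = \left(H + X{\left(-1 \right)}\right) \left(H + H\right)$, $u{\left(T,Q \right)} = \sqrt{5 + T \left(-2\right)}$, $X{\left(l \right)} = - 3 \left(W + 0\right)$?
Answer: $\sqrt{31521 + 90 \sqrt{3}} \approx 177.98$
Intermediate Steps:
$X{\left(l \right)} = 15$ ($X{\left(l \right)} = - 3 \left(-5 + 0\right) = \left(-3\right) \left(-5\right) = 15$)
$u{\left(T,Q \right)} = \sqrt{5 - 2 T}$
$J{\left(H \right)} = 2 H \left(15 + H\right)$ ($J{\left(H \right)} = \left(H + 15\right) \left(H + H\right) = \left(15 + H\right) 2 H = 2 H \left(15 + H\right)$)
$\sqrt{31467 + J{\left(u{\left(-11,13 \right)} \right)}} = \sqrt{31467 + 2 \sqrt{5 - -22} \left(15 + \sqrt{5 - -22}\right)} = \sqrt{31467 + 2 \sqrt{5 + 22} \left(15 + \sqrt{5 + 22}\right)} = \sqrt{31467 + 2 \sqrt{27} \left(15 + \sqrt{27}\right)} = \sqrt{31467 + 2 \cdot 3 \sqrt{3} \left(15 + 3 \sqrt{3}\right)} = \sqrt{31467 + 6 \sqrt{3} \left(15 + 3 \sqrt{3}\right)}$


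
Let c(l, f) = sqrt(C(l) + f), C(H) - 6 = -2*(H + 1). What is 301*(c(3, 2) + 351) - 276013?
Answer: -170362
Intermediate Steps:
C(H) = 4 - 2*H (C(H) = 6 - 2*(H + 1) = 6 - 2*(1 + H) = 6 + (-2 - 2*H) = 4 - 2*H)
c(l, f) = sqrt(4 + f - 2*l) (c(l, f) = sqrt((4 - 2*l) + f) = sqrt(4 + f - 2*l))
301*(c(3, 2) + 351) - 276013 = 301*(sqrt(4 + 2 - 2*3) + 351) - 276013 = 301*(sqrt(4 + 2 - 6) + 351) - 276013 = 301*(sqrt(0) + 351) - 276013 = 301*(0 + 351) - 276013 = 301*351 - 276013 = 105651 - 276013 = -170362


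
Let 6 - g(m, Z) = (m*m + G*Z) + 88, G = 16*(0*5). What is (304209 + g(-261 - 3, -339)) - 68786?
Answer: 165645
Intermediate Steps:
G = 0 (G = 16*0 = 0)
g(m, Z) = -82 - m² (g(m, Z) = 6 - ((m*m + 0*Z) + 88) = 6 - ((m² + 0) + 88) = 6 - (m² + 88) = 6 - (88 + m²) = 6 + (-88 - m²) = -82 - m²)
(304209 + g(-261 - 3, -339)) - 68786 = (304209 + (-82 - (-261 - 3)²)) - 68786 = (304209 + (-82 - 1*(-264)²)) - 68786 = (304209 + (-82 - 1*69696)) - 68786 = (304209 + (-82 - 69696)) - 68786 = (304209 - 69778) - 68786 = 234431 - 68786 = 165645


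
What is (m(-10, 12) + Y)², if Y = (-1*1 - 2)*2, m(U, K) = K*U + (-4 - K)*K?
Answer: 101124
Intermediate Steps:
m(U, K) = K*U + K*(-4 - K)
Y = -6 (Y = (-1 - 2)*2 = -3*2 = -6)
(m(-10, 12) + Y)² = (12*(-4 - 10 - 1*12) - 6)² = (12*(-4 - 10 - 12) - 6)² = (12*(-26) - 6)² = (-312 - 6)² = (-318)² = 101124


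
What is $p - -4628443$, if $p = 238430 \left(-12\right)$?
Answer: $1767283$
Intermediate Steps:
$p = -2861160$
$p - -4628443 = -2861160 - -4628443 = -2861160 + 4628443 = 1767283$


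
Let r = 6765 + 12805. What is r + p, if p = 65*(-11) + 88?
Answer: 18943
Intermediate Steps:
p = -627 (p = -715 + 88 = -627)
r = 19570
r + p = 19570 - 627 = 18943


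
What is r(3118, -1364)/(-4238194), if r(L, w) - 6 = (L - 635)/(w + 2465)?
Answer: -9089/4666251594 ≈ -1.9478e-6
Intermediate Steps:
r(L, w) = 6 + (-635 + L)/(2465 + w) (r(L, w) = 6 + (L - 635)/(w + 2465) = 6 + (-635 + L)/(2465 + w))
r(3118, -1364)/(-4238194) = ((14155 + 3118 + 6*(-1364))/(2465 - 1364))/(-4238194) = ((14155 + 3118 - 8184)/1101)*(-1/4238194) = ((1/1101)*9089)*(-1/4238194) = (9089/1101)*(-1/4238194) = -9089/4666251594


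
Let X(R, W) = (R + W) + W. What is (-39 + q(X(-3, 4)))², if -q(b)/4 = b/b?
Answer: 1849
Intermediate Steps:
X(R, W) = R + 2*W
q(b) = -4 (q(b) = -4*b/b = -4*1 = -4)
(-39 + q(X(-3, 4)))² = (-39 - 4)² = (-43)² = 1849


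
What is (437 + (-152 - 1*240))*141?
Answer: 6345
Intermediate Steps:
(437 + (-152 - 1*240))*141 = (437 + (-152 - 240))*141 = (437 - 392)*141 = 45*141 = 6345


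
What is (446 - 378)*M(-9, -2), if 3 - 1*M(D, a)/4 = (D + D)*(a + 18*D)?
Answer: -802128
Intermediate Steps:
M(D, a) = 12 - 8*D*(a + 18*D) (M(D, a) = 12 - 4*(D + D)*(a + 18*D) = 12 - 4*2*D*(a + 18*D) = 12 - 8*D*(a + 18*D))
(446 - 378)*M(-9, -2) = (446 - 378)*(12 - 144*(-9)² - 8*(-9)*(-2)) = 68*(12 - 144*81 - 144) = 68*(12 - 11664 - 144) = 68*(-11796) = -802128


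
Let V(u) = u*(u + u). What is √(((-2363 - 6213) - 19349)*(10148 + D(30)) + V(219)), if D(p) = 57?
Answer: I*√284878703 ≈ 16878.0*I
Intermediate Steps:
V(u) = 2*u² (V(u) = u*(2*u) = 2*u²)
√(((-2363 - 6213) - 19349)*(10148 + D(30)) + V(219)) = √(((-2363 - 6213) - 19349)*(10148 + 57) + 2*219²) = √((-8576 - 19349)*10205 + 2*47961) = √(-27925*10205 + 95922) = √(-284974625 + 95922) = √(-284878703) = I*√284878703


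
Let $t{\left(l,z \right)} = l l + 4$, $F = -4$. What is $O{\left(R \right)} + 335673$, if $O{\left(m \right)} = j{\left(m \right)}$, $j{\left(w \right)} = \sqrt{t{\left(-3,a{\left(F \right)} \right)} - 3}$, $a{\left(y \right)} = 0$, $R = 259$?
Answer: $335673 + \sqrt{10} \approx 3.3568 \cdot 10^{5}$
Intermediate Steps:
$t{\left(l,z \right)} = 4 + l^{2}$ ($t{\left(l,z \right)} = l^{2} + 4 = 4 + l^{2}$)
$j{\left(w \right)} = \sqrt{10}$ ($j{\left(w \right)} = \sqrt{\left(4 + \left(-3\right)^{2}\right) - 3} = \sqrt{\left(4 + 9\right) - 3} = \sqrt{13 - 3} = \sqrt{10}$)
$O{\left(m \right)} = \sqrt{10}$
$O{\left(R \right)} + 335673 = \sqrt{10} + 335673 = 335673 + \sqrt{10}$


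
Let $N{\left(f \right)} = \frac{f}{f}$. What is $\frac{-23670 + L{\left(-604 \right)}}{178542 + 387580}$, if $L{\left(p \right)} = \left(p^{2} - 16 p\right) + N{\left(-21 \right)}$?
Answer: $\frac{350811}{566122} \approx 0.61967$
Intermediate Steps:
$N{\left(f \right)} = 1$
$L{\left(p \right)} = 1 + p^{2} - 16 p$ ($L{\left(p \right)} = \left(p^{2} - 16 p\right) + 1 = 1 + p^{2} - 16 p$)
$\frac{-23670 + L{\left(-604 \right)}}{178542 + 387580} = \frac{-23670 + \left(1 + \left(-604\right)^{2} - -9664\right)}{178542 + 387580} = \frac{-23670 + \left(1 + 364816 + 9664\right)}{566122} = \left(-23670 + 374481\right) \frac{1}{566122} = 350811 \cdot \frac{1}{566122} = \frac{350811}{566122}$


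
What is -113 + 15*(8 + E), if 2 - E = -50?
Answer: 787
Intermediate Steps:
E = 52 (E = 2 - 1*(-50) = 2 + 50 = 52)
-113 + 15*(8 + E) = -113 + 15*(8 + 52) = -113 + 15*60 = -113 + 900 = 787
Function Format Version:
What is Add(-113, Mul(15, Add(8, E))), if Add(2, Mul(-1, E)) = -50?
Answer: 787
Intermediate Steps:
E = 52 (E = Add(2, Mul(-1, -50)) = Add(2, 50) = 52)
Add(-113, Mul(15, Add(8, E))) = Add(-113, Mul(15, Add(8, 52))) = Add(-113, Mul(15, 60)) = Add(-113, 900) = 787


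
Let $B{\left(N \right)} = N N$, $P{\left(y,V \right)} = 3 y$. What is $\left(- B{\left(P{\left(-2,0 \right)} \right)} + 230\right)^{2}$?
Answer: $37636$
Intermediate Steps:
$B{\left(N \right)} = N^{2}$
$\left(- B{\left(P{\left(-2,0 \right)} \right)} + 230\right)^{2} = \left(- \left(3 \left(-2\right)\right)^{2} + 230\right)^{2} = \left(- \left(-6\right)^{2} + 230\right)^{2} = \left(\left(-1\right) 36 + 230\right)^{2} = \left(-36 + 230\right)^{2} = 194^{2} = 37636$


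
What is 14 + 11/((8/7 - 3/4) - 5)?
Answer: 1498/129 ≈ 11.612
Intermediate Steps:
14 + 11/((8/7 - 3/4) - 5) = 14 + 11/((8*(⅐) - 3*¼) - 5) = 14 + 11/((8/7 - ¾) - 5) = 14 + 11/(11/28 - 5) = 14 + 11/(-129/28) = 14 + 11*(-28/129) = 14 - 308/129 = 1498/129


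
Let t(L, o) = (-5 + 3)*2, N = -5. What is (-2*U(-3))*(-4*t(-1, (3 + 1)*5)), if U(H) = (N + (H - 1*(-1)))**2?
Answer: -1568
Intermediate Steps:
t(L, o) = -4 (t(L, o) = -2*2 = -4)
U(H) = (-4 + H)**2 (U(H) = (-5 + (H - 1*(-1)))**2 = (-5 + (H + 1))**2 = (-5 + (1 + H))**2 = (-4 + H)**2)
(-2*U(-3))*(-4*t(-1, (3 + 1)*5)) = (-2*(-4 - 3)**2)*(-4*(-4)) = -2*(-7)**2*16 = -2*49*16 = -98*16 = -1568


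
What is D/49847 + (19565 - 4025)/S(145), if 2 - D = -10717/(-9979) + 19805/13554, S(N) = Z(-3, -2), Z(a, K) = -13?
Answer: -104771834459651633/87646964977026 ≈ -1195.4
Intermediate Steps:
S(N) = -13
D = -72381581/135255366 (D = 2 - (-10717/(-9979) + 19805/13554) = 2 - (-10717*(-1/9979) + 19805*(1/13554)) = 2 - (10717/9979 + 19805/13554) = 2 - 1*342892313/135255366 = 2 - 342892313/135255366 = -72381581/135255366 ≈ -0.53515)
D/49847 + (19565 - 4025)/S(145) = -72381581/135255366/49847 + (19565 - 4025)/(-13) = -72381581/135255366*1/49847 + 15540*(-1/13) = -72381581/6742074229002 - 15540/13 = -104771834459651633/87646964977026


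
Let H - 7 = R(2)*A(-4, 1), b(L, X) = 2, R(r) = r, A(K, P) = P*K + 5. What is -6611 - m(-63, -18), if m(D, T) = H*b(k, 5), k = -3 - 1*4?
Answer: -6629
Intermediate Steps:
A(K, P) = 5 + K*P (A(K, P) = K*P + 5 = 5 + K*P)
k = -7 (k = -3 - 4 = -7)
H = 9 (H = 7 + 2*(5 - 4*1) = 7 + 2*(5 - 4) = 7 + 2*1 = 7 + 2 = 9)
m(D, T) = 18 (m(D, T) = 9*2 = 18)
-6611 - m(-63, -18) = -6611 - 1*18 = -6611 - 18 = -6629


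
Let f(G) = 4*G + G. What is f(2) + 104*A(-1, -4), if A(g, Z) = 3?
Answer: 322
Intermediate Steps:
f(G) = 5*G
f(2) + 104*A(-1, -4) = 5*2 + 104*3 = 10 + 312 = 322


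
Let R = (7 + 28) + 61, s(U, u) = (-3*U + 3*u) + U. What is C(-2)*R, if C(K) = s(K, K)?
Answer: -192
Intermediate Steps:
s(U, u) = -2*U + 3*u
R = 96 (R = 35 + 61 = 96)
C(K) = K (C(K) = -2*K + 3*K = K)
C(-2)*R = -2*96 = -192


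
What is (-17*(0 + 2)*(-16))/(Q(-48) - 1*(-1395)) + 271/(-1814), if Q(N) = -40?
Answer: 619611/2457970 ≈ 0.25208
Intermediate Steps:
(-17*(0 + 2)*(-16))/(Q(-48) - 1*(-1395)) + 271/(-1814) = (-17*(0 + 2)*(-16))/(-40 - 1*(-1395)) + 271/(-1814) = (-34*(-16))/(-40 + 1395) + 271*(-1/1814) = (-17*2*(-16))/1355 - 271/1814 = -34*(-16)*(1/1355) - 271/1814 = 544*(1/1355) - 271/1814 = 544/1355 - 271/1814 = 619611/2457970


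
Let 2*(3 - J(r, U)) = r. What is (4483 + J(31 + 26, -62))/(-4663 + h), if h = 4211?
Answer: -8915/904 ≈ -9.8617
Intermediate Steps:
J(r, U) = 3 - r/2
(4483 + J(31 + 26, -62))/(-4663 + h) = (4483 + (3 - (31 + 26)/2))/(-4663 + 4211) = (4483 + (3 - 1/2*57))/(-452) = (4483 + (3 - 57/2))*(-1/452) = (4483 - 51/2)*(-1/452) = (8915/2)*(-1/452) = -8915/904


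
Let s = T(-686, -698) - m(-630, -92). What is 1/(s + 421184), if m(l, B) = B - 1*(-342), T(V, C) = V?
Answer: 1/420248 ≈ 2.3795e-6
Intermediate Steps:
m(l, B) = 342 + B (m(l, B) = B + 342 = 342 + B)
s = -936 (s = -686 - (342 - 92) = -686 - 1*250 = -686 - 250 = -936)
1/(s + 421184) = 1/(-936 + 421184) = 1/420248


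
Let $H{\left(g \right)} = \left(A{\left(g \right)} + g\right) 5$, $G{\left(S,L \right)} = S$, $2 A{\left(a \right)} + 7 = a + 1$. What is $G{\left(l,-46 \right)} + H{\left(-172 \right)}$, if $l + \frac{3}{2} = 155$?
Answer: $- \frac{2303}{2} \approx -1151.5$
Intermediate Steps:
$A{\left(a \right)} = -3 + \frac{a}{2}$ ($A{\left(a \right)} = - \frac{7}{2} + \frac{a + 1}{2} = - \frac{7}{2} + \frac{1 + a}{2} = - \frac{7}{2} + \left(\frac{1}{2} + \frac{a}{2}\right) = -3 + \frac{a}{2}$)
$l = \frac{307}{2}$ ($l = - \frac{3}{2} + 155 = \frac{307}{2} \approx 153.5$)
$H{\left(g \right)} = -15 + \frac{15 g}{2}$ ($H{\left(g \right)} = \left(\left(-3 + \frac{g}{2}\right) + g\right) 5 = \left(-3 + \frac{3 g}{2}\right) 5 = -15 + \frac{15 g}{2}$)
$G{\left(l,-46 \right)} + H{\left(-172 \right)} = \frac{307}{2} + \left(-15 + \frac{15}{2} \left(-172\right)\right) = \frac{307}{2} - 1305 = - \frac{2303}{2}$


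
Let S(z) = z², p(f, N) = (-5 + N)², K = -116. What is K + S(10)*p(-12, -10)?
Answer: 22384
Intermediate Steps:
K + S(10)*p(-12, -10) = -116 + 10²*(-5 - 10)² = -116 + 100*(-15)² = -116 + 100*225 = -116 + 22500 = 22384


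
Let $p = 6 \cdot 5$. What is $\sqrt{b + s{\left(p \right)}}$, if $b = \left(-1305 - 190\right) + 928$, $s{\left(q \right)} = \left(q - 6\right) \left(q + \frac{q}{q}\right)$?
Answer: $\sqrt{177} \approx 13.304$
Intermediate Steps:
$p = 30$
$s{\left(q \right)} = \left(1 + q\right) \left(-6 + q\right)$ ($s{\left(q \right)} = \left(-6 + q\right) \left(q + 1\right) = \left(-6 + q\right) \left(1 + q\right) = \left(1 + q\right) \left(-6 + q\right)$)
$b = -567$ ($b = -1495 + 928 = -567$)
$\sqrt{b + s{\left(p \right)}} = \sqrt{-567 - \left(156 - 900\right)} = \sqrt{-567 - -744} = \sqrt{-567 + 744} = \sqrt{177}$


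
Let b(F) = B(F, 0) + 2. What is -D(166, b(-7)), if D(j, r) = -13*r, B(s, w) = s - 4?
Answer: -117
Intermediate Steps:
B(s, w) = -4 + s
b(F) = -2 + F (b(F) = (-4 + F) + 2 = -2 + F)
-D(166, b(-7)) = -(-13)*(-2 - 7) = -(-13)*(-9) = -1*117 = -117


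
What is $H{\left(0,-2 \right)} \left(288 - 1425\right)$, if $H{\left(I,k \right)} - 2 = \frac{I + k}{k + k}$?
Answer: $- \frac{5685}{2} \approx -2842.5$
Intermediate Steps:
$H{\left(I,k \right)} = 2 + \frac{I + k}{2 k}$ ($H{\left(I,k \right)} = 2 + \frac{I + k}{k + k} = 2 + \frac{I + k}{2 k}$)
$H{\left(0,-2 \right)} \left(288 - 1425\right) = \frac{0 + 5 \left(-2\right)}{2 \left(-2\right)} \left(288 - 1425\right) = \frac{1}{2} \left(- \frac{1}{2}\right) \left(0 - 10\right) \left(288 - 1425\right) = \frac{1}{2} \left(- \frac{1}{2}\right) \left(-10\right) \left(-1137\right) = \frac{5}{2} \left(-1137\right) = - \frac{5685}{2}$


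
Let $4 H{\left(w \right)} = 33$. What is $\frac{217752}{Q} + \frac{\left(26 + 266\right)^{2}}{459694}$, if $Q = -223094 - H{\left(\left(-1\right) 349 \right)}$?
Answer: $- \frac{162153395288}{205117531423} \approx -0.79054$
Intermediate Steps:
$H{\left(w \right)} = \frac{33}{4}$ ($H{\left(w \right)} = \frac{1}{4} \cdot 33 = \frac{33}{4}$)
$Q = - \frac{892409}{4}$ ($Q = -223094 - \frac{33}{4} = - \frac{892409}{4} \approx -2.231 \cdot 10^{5}$)
$\frac{217752}{Q} + \frac{\left(26 + 266\right)^{2}}{459694} = \frac{217752}{- \frac{892409}{4}} + \frac{\left(26 + 266\right)^{2}}{459694} = 217752 \left(- \frac{4}{892409}\right) + 292^{2} \cdot \frac{1}{459694} = - \frac{871008}{892409} + 85264 \cdot \frac{1}{459694} = - \frac{871008}{892409} + \frac{42632}{229847} = - \frac{162153395288}{205117531423}$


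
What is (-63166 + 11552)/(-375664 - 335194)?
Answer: 25807/355429 ≈ 0.072608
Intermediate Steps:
(-63166 + 11552)/(-375664 - 335194) = -51614/(-710858) = -51614*(-1/710858) = 25807/355429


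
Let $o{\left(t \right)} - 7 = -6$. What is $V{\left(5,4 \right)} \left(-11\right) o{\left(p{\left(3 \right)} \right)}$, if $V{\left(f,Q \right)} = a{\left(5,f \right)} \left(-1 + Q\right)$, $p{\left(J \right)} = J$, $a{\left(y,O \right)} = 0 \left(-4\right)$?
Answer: $0$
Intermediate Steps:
$a{\left(y,O \right)} = 0$
$V{\left(f,Q \right)} = 0$ ($V{\left(f,Q \right)} = 0 \left(-1 + Q\right) = 0$)
$o{\left(t \right)} = 1$ ($o{\left(t \right)} = 7 - 6 = 1$)
$V{\left(5,4 \right)} \left(-11\right) o{\left(p{\left(3 \right)} \right)} = 0 \left(-11\right) 1 = 0 \cdot 1 = 0$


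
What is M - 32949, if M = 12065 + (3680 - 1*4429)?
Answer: -21633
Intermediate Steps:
M = 11316 (M = 12065 + (3680 - 4429) = 12065 - 749 = 11316)
M - 32949 = 11316 - 32949 = -21633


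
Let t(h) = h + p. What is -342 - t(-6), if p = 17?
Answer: -353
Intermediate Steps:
t(h) = 17 + h (t(h) = h + 17 = 17 + h)
-342 - t(-6) = -342 - (17 - 6) = -342 - 1*11 = -342 - 11 = -353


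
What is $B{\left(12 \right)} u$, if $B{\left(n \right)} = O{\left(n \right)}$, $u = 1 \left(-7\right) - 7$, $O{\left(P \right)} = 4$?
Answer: $-56$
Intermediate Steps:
$u = -14$ ($u = -7 - 7 = -14$)
$B{\left(n \right)} = 4$
$B{\left(12 \right)} u = 4 \left(-14\right) = -56$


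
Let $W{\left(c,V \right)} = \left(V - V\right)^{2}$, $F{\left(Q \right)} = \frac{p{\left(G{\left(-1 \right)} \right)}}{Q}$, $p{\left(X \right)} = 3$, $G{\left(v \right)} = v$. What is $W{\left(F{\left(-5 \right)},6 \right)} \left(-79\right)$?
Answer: $0$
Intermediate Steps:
$F{\left(Q \right)} = \frac{3}{Q}$
$W{\left(c,V \right)} = 0$ ($W{\left(c,V \right)} = 0^{2} = 0$)
$W{\left(F{\left(-5 \right)},6 \right)} \left(-79\right) = 0 \left(-79\right) = 0$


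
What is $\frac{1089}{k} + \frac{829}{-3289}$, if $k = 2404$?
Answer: $\frac{1588805}{7906756} \approx 0.20094$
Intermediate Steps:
$\frac{1089}{k} + \frac{829}{-3289} = \frac{1089}{2404} + \frac{829}{-3289} = 1089 \cdot \frac{1}{2404} + 829 \left(- \frac{1}{3289}\right) = \frac{1089}{2404} - \frac{829}{3289} = \frac{1588805}{7906756}$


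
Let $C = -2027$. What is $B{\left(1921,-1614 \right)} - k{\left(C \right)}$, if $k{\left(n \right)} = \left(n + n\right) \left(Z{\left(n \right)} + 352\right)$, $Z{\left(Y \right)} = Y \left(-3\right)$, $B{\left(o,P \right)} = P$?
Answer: $26077768$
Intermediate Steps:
$Z{\left(Y \right)} = - 3 Y$
$k{\left(n \right)} = 2 n \left(352 - 3 n\right)$ ($k{\left(n \right)} = \left(n + n\right) \left(- 3 n + 352\right) = 2 n \left(352 - 3 n\right)$)
$B{\left(1921,-1614 \right)} - k{\left(C \right)} = -1614 - 2 \left(-2027\right) \left(352 - -6081\right) = -1614 - 2 \left(-2027\right) \left(352 + 6081\right) = -1614 - 2 \left(-2027\right) 6433 = -1614 - -26079382 = -1614 + 26079382 = 26077768$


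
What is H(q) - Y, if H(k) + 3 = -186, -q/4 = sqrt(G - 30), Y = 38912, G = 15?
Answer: -39101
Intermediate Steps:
q = -4*I*sqrt(15) (q = -4*sqrt(15 - 30) = -4*I*sqrt(15) ≈ -15.492*I)
H(k) = -189 (H(k) = -3 - 186 = -189)
H(q) - Y = -189 - 1*38912 = -189 - 38912 = -39101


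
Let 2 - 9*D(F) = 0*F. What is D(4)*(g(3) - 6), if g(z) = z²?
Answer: ⅔ ≈ 0.66667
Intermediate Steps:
D(F) = 2/9 (D(F) = 2/9 - 0*F = 2/9 - ⅑*0 = 2/9 + 0 = 2/9)
D(4)*(g(3) - 6) = 2*(3² - 6)/9 = 2*(9 - 6)/9 = (2/9)*3 = ⅔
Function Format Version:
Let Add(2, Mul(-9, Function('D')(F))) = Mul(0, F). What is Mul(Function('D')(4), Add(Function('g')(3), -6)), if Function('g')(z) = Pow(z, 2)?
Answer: Rational(2, 3) ≈ 0.66667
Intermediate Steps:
Function('D')(F) = Rational(2, 9) (Function('D')(F) = Add(Rational(2, 9), Mul(Rational(-1, 9), Mul(0, F))) = Add(Rational(2, 9), Mul(Rational(-1, 9), 0)) = Add(Rational(2, 9), 0) = Rational(2, 9))
Mul(Function('D')(4), Add(Function('g')(3), -6)) = Mul(Rational(2, 9), Add(Pow(3, 2), -6)) = Mul(Rational(2, 9), Add(9, -6)) = Mul(Rational(2, 9), 3) = Rational(2, 3)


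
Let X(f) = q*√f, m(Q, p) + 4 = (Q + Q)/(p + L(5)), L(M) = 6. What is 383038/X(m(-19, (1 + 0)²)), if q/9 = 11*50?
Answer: -191519*I*√462/163350 ≈ -25.201*I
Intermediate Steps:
q = 4950 (q = 9*(11*50) = 9*550 = 4950)
m(Q, p) = -4 + 2*Q/(6 + p) (m(Q, p) = -4 + (Q + Q)/(p + 6) = -4 + (2*Q)/(6 + p) = -4 + 2*Q/(6 + p))
X(f) = 4950*√f
383038/X(m(-19, (1 + 0)²)) = 383038/((4950*√(2*(-12 - 19 - 2*(1 + 0)²)/(6 + (1 + 0)²)))) = 383038/((4950*√(2*(-12 - 19 - 2*1²)/(6 + 1²)))) = 383038/((4950*√(2*(-12 - 19 - 2*1)/(6 + 1)))) = 383038/((4950*√(2*(-12 - 19 - 2)/7))) = 383038/((4950*√(2*(⅐)*(-33)))) = 383038/((4950*√(-66/7))) = 383038/((4950*(I*√462/7))) = 383038/((4950*I*√462/7)) = 383038*(-I*√462/326700) = -191519*I*√462/163350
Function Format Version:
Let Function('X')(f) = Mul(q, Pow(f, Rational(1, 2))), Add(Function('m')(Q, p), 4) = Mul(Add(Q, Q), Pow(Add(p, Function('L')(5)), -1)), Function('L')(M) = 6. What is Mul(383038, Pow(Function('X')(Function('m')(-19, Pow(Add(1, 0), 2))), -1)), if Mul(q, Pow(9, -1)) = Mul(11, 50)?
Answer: Mul(Rational(-191519, 163350), I, Pow(462, Rational(1, 2))) ≈ Mul(-25.201, I)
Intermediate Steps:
q = 4950 (q = Mul(9, Mul(11, 50)) = Mul(9, 550) = 4950)
Function('m')(Q, p) = Add(-4, Mul(2, Q, Pow(Add(6, p), -1))) (Function('m')(Q, p) = Add(-4, Mul(Add(Q, Q), Pow(Add(p, 6), -1))) = Add(-4, Mul(Mul(2, Q), Pow(Add(6, p), -1))) = Add(-4, Mul(2, Q, Pow(Add(6, p), -1))))
Function('X')(f) = Mul(4950, Pow(f, Rational(1, 2)))
Mul(383038, Pow(Function('X')(Function('m')(-19, Pow(Add(1, 0), 2))), -1)) = Mul(383038, Pow(Mul(4950, Pow(Mul(2, Pow(Add(6, Pow(Add(1, 0), 2)), -1), Add(-12, -19, Mul(-2, Pow(Add(1, 0), 2)))), Rational(1, 2))), -1)) = Mul(383038, Pow(Mul(4950, Pow(Mul(2, Pow(Add(6, Pow(1, 2)), -1), Add(-12, -19, Mul(-2, Pow(1, 2)))), Rational(1, 2))), -1)) = Mul(383038, Pow(Mul(4950, Pow(Mul(2, Pow(Add(6, 1), -1), Add(-12, -19, Mul(-2, 1))), Rational(1, 2))), -1)) = Mul(383038, Pow(Mul(4950, Pow(Mul(2, Pow(7, -1), Add(-12, -19, -2)), Rational(1, 2))), -1)) = Mul(383038, Pow(Mul(4950, Pow(Mul(2, Rational(1, 7), -33), Rational(1, 2))), -1)) = Mul(383038, Pow(Mul(4950, Pow(Rational(-66, 7), Rational(1, 2))), -1)) = Mul(383038, Pow(Mul(4950, Mul(Rational(1, 7), I, Pow(462, Rational(1, 2)))), -1)) = Mul(383038, Pow(Mul(Rational(4950, 7), I, Pow(462, Rational(1, 2))), -1)) = Mul(383038, Mul(Rational(-1, 326700), I, Pow(462, Rational(1, 2)))) = Mul(Rational(-191519, 163350), I, Pow(462, Rational(1, 2)))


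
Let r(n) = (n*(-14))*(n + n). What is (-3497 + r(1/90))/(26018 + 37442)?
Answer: -1770358/32126625 ≈ -0.055106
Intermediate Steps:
r(n) = -28*n² (r(n) = (-14*n)*(2*n) = -28*n²)
(-3497 + r(1/90))/(26018 + 37442) = (-3497 - 28*(1/90)²)/(26018 + 37442) = (-3497 - 28*(1/90)²)/63460 = (-3497 - 28*1/8100)*(1/63460) = (-3497 - 7/2025)*(1/63460) = -7081432/2025*1/63460 = -1770358/32126625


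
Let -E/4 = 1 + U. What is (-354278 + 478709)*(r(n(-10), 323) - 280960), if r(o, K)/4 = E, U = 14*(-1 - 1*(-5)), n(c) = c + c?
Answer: -35073614832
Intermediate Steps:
n(c) = 2*c
U = 56 (U = 14*(-1 + 5) = 14*4 = 56)
E = -228 (E = -4*(1 + 56) = -4*57 = -228)
r(o, K) = -912 (r(o, K) = 4*(-228) = -912)
(-354278 + 478709)*(r(n(-10), 323) - 280960) = (-354278 + 478709)*(-912 - 280960) = 124431*(-281872) = -35073614832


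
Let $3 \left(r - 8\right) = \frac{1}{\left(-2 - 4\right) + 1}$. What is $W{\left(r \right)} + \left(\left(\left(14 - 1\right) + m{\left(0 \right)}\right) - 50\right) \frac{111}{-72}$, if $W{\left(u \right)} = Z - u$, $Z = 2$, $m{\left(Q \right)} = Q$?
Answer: $\frac{6133}{120} \approx 51.108$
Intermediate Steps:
$r = \frac{119}{15}$ ($r = 8 + \frac{1}{3 \left(\left(-2 - 4\right) + 1\right)} = 8 + \frac{1}{3 \left(-6 + 1\right)} = 8 + \frac{1}{3 \left(-5\right)} = 8 + \frac{1}{3} \left(- \frac{1}{5}\right) = 8 - \frac{1}{15} = \frac{119}{15} \approx 7.9333$)
$W{\left(u \right)} = 2 - u$
$W{\left(r \right)} + \left(\left(\left(14 - 1\right) + m{\left(0 \right)}\right) - 50\right) \frac{111}{-72} = \left(2 - \frac{119}{15}\right) + \left(\left(\left(14 - 1\right) + 0\right) - 50\right) \frac{111}{-72} = \left(2 - \frac{119}{15}\right) + \left(\left(\left(14 - 1\right) + 0\right) - 50\right) 111 \left(- \frac{1}{72}\right) = - \frac{89}{15} + \left(\left(13 + 0\right) - 50\right) \left(- \frac{37}{24}\right) = - \frac{89}{15} + \left(13 - 50\right) \left(- \frac{37}{24}\right) = - \frac{89}{15} - - \frac{1369}{24} = - \frac{89}{15} + \frac{1369}{24} = \frac{6133}{120}$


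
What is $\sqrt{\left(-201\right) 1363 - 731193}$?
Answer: $6 i \sqrt{27921} \approx 1002.6 i$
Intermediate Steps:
$\sqrt{\left(-201\right) 1363 - 731193} = \sqrt{-273963 - 731193} = \sqrt{-1005156} = 6 i \sqrt{27921}$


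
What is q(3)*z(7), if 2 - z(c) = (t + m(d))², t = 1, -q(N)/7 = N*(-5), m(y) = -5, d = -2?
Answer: -1470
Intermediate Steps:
q(N) = 35*N (q(N) = -7*N*(-5) = -(-35)*N = 35*N)
z(c) = -14 (z(c) = 2 - (1 - 5)² = 2 - 1*(-4)² = 2 - 1*16 = 2 - 16 = -14)
q(3)*z(7) = (35*3)*(-14) = 105*(-14) = -1470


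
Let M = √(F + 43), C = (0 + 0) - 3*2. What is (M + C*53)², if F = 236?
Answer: 101403 - 1908*√31 ≈ 90780.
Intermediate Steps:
C = -6 (C = 0 - 6 = -6)
M = 3*√31 (M = √(236 + 43) = √279 = 3*√31 ≈ 16.703)
(M + C*53)² = (3*√31 - 6*53)² = (3*√31 - 318)² = (-318 + 3*√31)²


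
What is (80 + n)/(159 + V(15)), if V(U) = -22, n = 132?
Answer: 212/137 ≈ 1.5474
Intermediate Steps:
(80 + n)/(159 + V(15)) = (80 + 132)/(159 - 22) = 212/137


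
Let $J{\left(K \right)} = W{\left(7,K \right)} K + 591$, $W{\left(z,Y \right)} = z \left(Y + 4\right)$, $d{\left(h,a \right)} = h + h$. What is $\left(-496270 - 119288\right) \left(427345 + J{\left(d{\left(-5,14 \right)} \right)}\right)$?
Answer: $-263677962648$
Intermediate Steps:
$d{\left(h,a \right)} = 2 h$
$W{\left(z,Y \right)} = z \left(4 + Y\right)$
$J{\left(K \right)} = 591 + K \left(28 + 7 K\right)$ ($J{\left(K \right)} = 7 \left(4 + K\right) K + 591 = \left(28 + 7 K\right) K + 591 = K \left(28 + 7 K\right) + 591 = 591 + K \left(28 + 7 K\right)$)
$\left(-496270 - 119288\right) \left(427345 + J{\left(d{\left(-5,14 \right)} \right)}\right) = \left(-496270 - 119288\right) \left(427345 + \left(591 + 7 \cdot 2 \left(-5\right) \left(4 + 2 \left(-5\right)\right)\right)\right) = - 615558 \left(427345 + \left(591 + 7 \left(-10\right) \left(4 - 10\right)\right)\right) = - 615558 \left(427345 + \left(591 + 7 \left(-10\right) \left(-6\right)\right)\right) = - 615558 \left(427345 + \left(591 + 420\right)\right) = - 615558 \left(427345 + 1011\right) = \left(-615558\right) 428356 = -263677962648$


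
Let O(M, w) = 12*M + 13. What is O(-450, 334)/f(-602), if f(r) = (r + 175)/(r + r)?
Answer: -926564/61 ≈ -15190.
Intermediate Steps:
O(M, w) = 13 + 12*M
f(r) = (175 + r)/(2*r) (f(r) = (175 + r)/((2*r)) = (175 + r)*(1/(2*r)) = (175 + r)/(2*r))
O(-450, 334)/f(-602) = (13 + 12*(-450))/(((1/2)*(175 - 602)/(-602))) = (13 - 5400)/(((1/2)*(-1/602)*(-427))) = -5387/61/172 = -5387*172/61 = -926564/61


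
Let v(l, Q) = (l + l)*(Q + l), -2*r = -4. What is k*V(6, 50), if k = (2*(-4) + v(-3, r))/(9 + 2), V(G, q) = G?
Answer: -12/11 ≈ -1.0909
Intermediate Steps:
r = 2 (r = -½*(-4) = 2)
v(l, Q) = 2*l*(Q + l) (v(l, Q) = (2*l)*(Q + l) = 2*l*(Q + l))
k = -2/11 (k = (2*(-4) + 2*(-3)*(2 - 3))/(9 + 2) = (-8 + 2*(-3)*(-1))/11 = (-8 + 6)*(1/11) = -2*1/11 = -2/11 ≈ -0.18182)
k*V(6, 50) = -2/11*6 = -12/11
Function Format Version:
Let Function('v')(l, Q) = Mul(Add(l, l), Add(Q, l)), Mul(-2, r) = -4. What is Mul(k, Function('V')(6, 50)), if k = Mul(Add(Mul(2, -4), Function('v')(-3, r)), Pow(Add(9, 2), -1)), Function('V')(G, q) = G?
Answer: Rational(-12, 11) ≈ -1.0909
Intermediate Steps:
r = 2 (r = Mul(Rational(-1, 2), -4) = 2)
Function('v')(l, Q) = Mul(2, l, Add(Q, l)) (Function('v')(l, Q) = Mul(Mul(2, l), Add(Q, l)) = Mul(2, l, Add(Q, l)))
k = Rational(-2, 11) (k = Mul(Add(Mul(2, -4), Mul(2, -3, Add(2, -3))), Pow(Add(9, 2), -1)) = Mul(Add(-8, Mul(2, -3, -1)), Pow(11, -1)) = Mul(Add(-8, 6), Rational(1, 11)) = Mul(-2, Rational(1, 11)) = Rational(-2, 11) ≈ -0.18182)
Mul(k, Function('V')(6, 50)) = Mul(Rational(-2, 11), 6) = Rational(-12, 11)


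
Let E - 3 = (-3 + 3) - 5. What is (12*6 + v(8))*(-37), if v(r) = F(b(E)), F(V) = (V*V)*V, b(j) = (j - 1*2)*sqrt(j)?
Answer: -2664 - 4736*I*sqrt(2) ≈ -2664.0 - 6697.7*I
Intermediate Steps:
E = -2 (E = 3 + ((-3 + 3) - 5) = 3 + (0 - 5) = 3 - 5 = -2)
b(j) = sqrt(j)*(-2 + j) (b(j) = (j - 2)*sqrt(j) = (-2 + j)*sqrt(j) = sqrt(j)*(-2 + j))
F(V) = V**3 (F(V) = V**2*V = V**3)
v(r) = 128*I*sqrt(2) (v(r) = (sqrt(-2)*(-2 - 2))**3 = ((I*sqrt(2))*(-4))**3 = (-4*I*sqrt(2))**3 = 128*I*sqrt(2))
(12*6 + v(8))*(-37) = (12*6 + 128*I*sqrt(2))*(-37) = (72 + 128*I*sqrt(2))*(-37) = -2664 - 4736*I*sqrt(2)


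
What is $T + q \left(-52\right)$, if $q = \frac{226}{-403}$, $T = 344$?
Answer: $\frac{11568}{31} \approx 373.16$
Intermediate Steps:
$q = - \frac{226}{403}$ ($q = 226 \left(- \frac{1}{403}\right) = - \frac{226}{403} \approx -0.56079$)
$T + q \left(-52\right) = 344 - - \frac{904}{31} = 344 + \frac{904}{31} = \frac{11568}{31}$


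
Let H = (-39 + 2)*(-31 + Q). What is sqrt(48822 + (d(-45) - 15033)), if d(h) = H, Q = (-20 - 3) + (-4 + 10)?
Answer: sqrt(35565) ≈ 188.59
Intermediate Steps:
Q = -17 (Q = -23 + 6 = -17)
H = 1776 (H = (-39 + 2)*(-31 - 17) = -37*(-48) = 1776)
d(h) = 1776
sqrt(48822 + (d(-45) - 15033)) = sqrt(48822 + (1776 - 15033)) = sqrt(48822 - 13257) = sqrt(35565)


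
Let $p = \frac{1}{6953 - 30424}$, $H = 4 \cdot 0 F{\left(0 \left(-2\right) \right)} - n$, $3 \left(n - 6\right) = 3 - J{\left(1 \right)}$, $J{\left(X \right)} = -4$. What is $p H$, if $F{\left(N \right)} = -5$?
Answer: $\frac{25}{70413} \approx 0.00035505$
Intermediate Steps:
$n = \frac{25}{3}$ ($n = 6 + \frac{3 - -4}{3} = 6 + \frac{3 + 4}{3} = 6 + \frac{1}{3} \cdot 7 = 6 + \frac{7}{3} = \frac{25}{3} \approx 8.3333$)
$H = - \frac{25}{3}$ ($H = 4 \cdot 0 \left(-5\right) - \frac{25}{3} = 0 \left(-5\right) - \frac{25}{3} = 0 - \frac{25}{3} = - \frac{25}{3} \approx -8.3333$)
$p = - \frac{1}{23471}$ ($p = \frac{1}{-23471} = - \frac{1}{23471} \approx -4.2606 \cdot 10^{-5}$)
$p H = \left(- \frac{1}{23471}\right) \left(- \frac{25}{3}\right) = \frac{25}{70413}$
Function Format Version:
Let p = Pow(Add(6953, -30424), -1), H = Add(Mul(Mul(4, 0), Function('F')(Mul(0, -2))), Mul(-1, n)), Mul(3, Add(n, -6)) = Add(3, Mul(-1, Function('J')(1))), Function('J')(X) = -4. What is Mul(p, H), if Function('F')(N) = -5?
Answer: Rational(25, 70413) ≈ 0.00035505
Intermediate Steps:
n = Rational(25, 3) (n = Add(6, Mul(Rational(1, 3), Add(3, Mul(-1, -4)))) = Add(6, Mul(Rational(1, 3), Add(3, 4))) = Add(6, Mul(Rational(1, 3), 7)) = Add(6, Rational(7, 3)) = Rational(25, 3) ≈ 8.3333)
H = Rational(-25, 3) (H = Add(Mul(Mul(4, 0), -5), Mul(-1, Rational(25, 3))) = Add(Mul(0, -5), Rational(-25, 3)) = Add(0, Rational(-25, 3)) = Rational(-25, 3) ≈ -8.3333)
p = Rational(-1, 23471) (p = Pow(-23471, -1) = Rational(-1, 23471) ≈ -4.2606e-5)
Mul(p, H) = Mul(Rational(-1, 23471), Rational(-25, 3)) = Rational(25, 70413)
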